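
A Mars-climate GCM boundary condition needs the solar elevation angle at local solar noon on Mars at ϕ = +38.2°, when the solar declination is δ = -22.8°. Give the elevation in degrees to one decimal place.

29.0°

At local noon the hour angle is zero, so the zenith angle equals |ϕ − δ| = |+38.2° − (-22.800°)| = 61.000°.
Elevation = 90° − 61.000° = 29.0°.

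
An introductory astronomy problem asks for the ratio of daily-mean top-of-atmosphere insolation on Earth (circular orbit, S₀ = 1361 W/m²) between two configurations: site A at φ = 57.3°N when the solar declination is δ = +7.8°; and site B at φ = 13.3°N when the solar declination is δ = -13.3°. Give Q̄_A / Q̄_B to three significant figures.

— Configuration A (φ=+57.3°):
cos H₀ = −tan(+57.3°) tan(+7.800°) = -0.2134, H₀ = 1.7858 rad.
Bracket: H₀ sin φ sin δ + cos φ cos δ sin H₀ = 1.7858×0.84151×0.13572 + 0.54024×0.99075×0.97697 = 0.203956 + 0.522916 = 0.726872.
Q̄ = (S₀/π) × [bracket] = (1361/π) × 0.726872 = 314.90 W/m².
— Configuration B (φ=+13.3°):
cos H₀ = −tan(+13.3°) tan(-13.300°) = 0.0559, H₀ = 1.5149 rad.
Bracket: H₀ sin φ sin δ + cos φ cos δ sin H₀ = 1.5149×0.23005×-0.23005 + 0.97318×0.97318×0.99844 = -0.080173 + 0.945602 = 0.865429.
Q̄ = (S₀/π) × [bracket] = (1361/π) × 0.865429 = 374.92 W/m².
Ratio Q̄_A / Q̄_B = 314.90 / 374.92 = 0.8399.

Q̄_A / Q̄_B ≈ 0.840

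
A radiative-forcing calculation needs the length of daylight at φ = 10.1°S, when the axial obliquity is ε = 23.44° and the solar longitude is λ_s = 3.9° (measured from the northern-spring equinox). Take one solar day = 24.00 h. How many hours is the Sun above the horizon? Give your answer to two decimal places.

11.96 h

Solar declination: sin δ = sin ε · sin λ_s = sin 23.44° × sin 3.9° = 0.02706, so δ = +1.550°.
cos H₀ = −tan φ · tan δ = −tan(-10.1°) × tan(+1.550°) = 0.0048, so H₀ = 1.5660 rad = 89.72°.
Daylight = 2H₀/(2π) × 24.00 h = (1.5660/π) × 24.00 = 11.96 h.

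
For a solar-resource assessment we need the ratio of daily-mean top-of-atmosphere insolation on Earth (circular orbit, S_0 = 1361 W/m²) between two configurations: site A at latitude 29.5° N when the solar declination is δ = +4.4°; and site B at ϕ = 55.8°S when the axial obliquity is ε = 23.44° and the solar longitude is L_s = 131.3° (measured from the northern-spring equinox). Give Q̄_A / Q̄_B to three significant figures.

Q̄_A / Q̄_B ≈ 4.50

— Configuration A (ϕ=+29.5°):
cos h₀ = −tan(+29.5°) tan(+4.400°) = -0.0435, h₀ = 1.6143 rad.
Bracket: h₀ sin ϕ sin δ + cos ϕ cos δ sin h₀ = 1.6143×0.49242×0.07672 + 0.87036×0.99705×0.99905 = 0.060986 + 0.866968 = 0.927954.
Q̄ = (S_0/π) × [bracket] = (1361/π) × 0.927954 = 402.01 W/m².
— Configuration B (ϕ=-55.8°):
Solar declination: sin δ = sin ε · sin L_s = sin 23.44° × sin 131.3° = 0.29884, so δ = +17.388°.
cos h₀ = −tan(-55.8°) tan(+17.388°) = 0.4608, h₀ = 1.0919 rad.
Bracket: h₀ sin ϕ sin δ + cos ϕ cos δ sin h₀ = 1.0919×-0.82708×0.29884 + 0.56208×0.95430×0.88751 = -0.269879 + 0.476054 = 0.206175.
Q̄ = (S_0/π) × [bracket] = (1361/π) × 0.206175 = 89.319 W/m².
Ratio Q̄_A / Q̄_B = 402.01 / 89.319 = 4.501.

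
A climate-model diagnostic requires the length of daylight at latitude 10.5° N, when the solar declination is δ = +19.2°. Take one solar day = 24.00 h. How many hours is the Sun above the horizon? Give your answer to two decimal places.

12.49 h

cos h₀ = −tan ϕ · tan δ = −tan(+10.5°) × tan(+19.200°) = -0.0645, so h₀ = 1.6354 rad = 93.70°.
Daylight = 2h₀/(2π) × 24.00 h = (1.6354/π) × 24.00 = 12.49 h.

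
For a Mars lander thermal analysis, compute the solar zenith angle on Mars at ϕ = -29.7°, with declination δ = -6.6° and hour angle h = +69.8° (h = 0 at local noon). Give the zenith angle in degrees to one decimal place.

cos θ_z = sin ϕ sin δ + cos ϕ cos δ cos h = 0.056947 + 0.297949 = 0.354896.
θ_z = arccos(0.354896) = 69.2°.

θ_z = 69.2°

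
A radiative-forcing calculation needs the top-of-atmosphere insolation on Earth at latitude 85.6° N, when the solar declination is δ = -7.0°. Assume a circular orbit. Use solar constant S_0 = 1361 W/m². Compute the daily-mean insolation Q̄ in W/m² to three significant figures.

cos h₀ = −tan(+85.6°) tan(-7.000°) = 1.5957 ≥ 1 ⇒ polar night, h₀ = 0 and Q̄ = 0.

Q̄ ≈ 0.00 W/m²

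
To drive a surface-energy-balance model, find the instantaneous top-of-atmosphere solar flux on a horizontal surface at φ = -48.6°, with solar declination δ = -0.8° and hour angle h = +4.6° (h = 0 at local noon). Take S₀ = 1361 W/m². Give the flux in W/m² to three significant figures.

cos θ_z = sin φ sin δ + cos φ cos δ cos h = 0.010473 + 0.659117 = 0.669590.
Flux = S₀ · cos θ_z = 1361 × 0.669590 = 911.3 W/m².

911 W/m²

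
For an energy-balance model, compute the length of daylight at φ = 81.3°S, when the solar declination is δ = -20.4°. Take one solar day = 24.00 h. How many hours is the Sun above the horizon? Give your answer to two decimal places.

24.00 h

Sunrise equation: cos H₀ = −tan φ · tan δ = -2.4304 ≤ −1, so the Sun never sets (polar day) and H₀ = π.
Daylight = 2H₀/(2π) × 24.00 h = (3.1416/π) × 24.00 = 24.00 h.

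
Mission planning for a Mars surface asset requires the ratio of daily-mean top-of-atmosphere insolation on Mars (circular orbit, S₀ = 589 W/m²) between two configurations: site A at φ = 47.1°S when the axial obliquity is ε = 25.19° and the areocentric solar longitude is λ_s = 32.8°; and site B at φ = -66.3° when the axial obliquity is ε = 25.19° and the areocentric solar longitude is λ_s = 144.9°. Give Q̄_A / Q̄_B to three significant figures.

Q̄_A / Q̄_B ≈ 4.02

— Configuration A (φ=-47.1°):
sin δ = sin 25.19° × sin 32.8° = 0.23056, so δ = +13.330°.
cos H₀ = −tan(-47.1°) tan(+13.330°) = 0.2550, H₀ = 1.3130 rad.
Bracket: H₀ sin φ sin δ + cos φ cos δ sin H₀ = 1.3130×-0.73254×0.23056 + 0.68072×0.97306×0.96695 = -0.221758 + 0.640490 = 0.418732.
Q̄ = (S₀/π) × [bracket] = (589/π) × 0.418732 = 78.506 W/m².
— Configuration B (φ=-66.3°):
sin δ = sin 25.19° × sin 144.9° = 0.24473, so δ = +14.166°.
cos H₀ = −tan(-66.3°) tan(+14.166°) = 0.5750, H₀ = 0.9582 rad.
Bracket: H₀ sin φ sin δ + cos φ cos δ sin H₀ = 0.9582×-0.91566×0.24473 + 0.40195×0.96959×0.81815 = -0.214723 + 0.318855 = 0.104132.
Q̄ = (S₀/π) × [bracket] = (589/π) × 0.104132 = 19.523 W/m².
Ratio Q̄_A / Q̄_B = 78.506 / 19.523 = 4.021.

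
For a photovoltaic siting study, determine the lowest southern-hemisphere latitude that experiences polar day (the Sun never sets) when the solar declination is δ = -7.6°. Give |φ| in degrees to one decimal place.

|φ| = 82.4°

Polar day requires cos H₀ = −tan φ tan δ ≤ −1, i.e. tan φ tan δ ≥ 1.
The boundary is |tan φ| · |tan δ| = 1, so |φ| = 90° − |δ| = 90° − 7.6° = 82.4° in the southern hemisphere.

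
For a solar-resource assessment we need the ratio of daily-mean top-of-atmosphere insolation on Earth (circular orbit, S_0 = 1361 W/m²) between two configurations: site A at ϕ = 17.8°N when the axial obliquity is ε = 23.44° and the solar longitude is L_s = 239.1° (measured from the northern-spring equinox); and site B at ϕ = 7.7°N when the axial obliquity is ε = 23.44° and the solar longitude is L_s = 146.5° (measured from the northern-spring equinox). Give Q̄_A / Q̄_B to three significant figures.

— Configuration A (ϕ=+17.8°):
Solar declination: sin δ = sin ε · sin L_s = sin 23.44° × sin 239.1° = -0.34133, so δ = -19.958°.
cos h₀ = −tan(+17.8°) tan(-19.958°) = 0.1166, h₀ = 1.4539 rad.
Bracket: h₀ sin ϕ sin δ + cos ϕ cos δ sin h₀ = 1.4539×0.30570×-0.34133 + 0.95213×0.93994×0.99318 = -0.151707 + 0.888842 = 0.737135.
Q̄ = (S_0/π) × [bracket] = (1361/π) × 0.737135 = 319.34 W/m².
— Configuration B (ϕ=+7.7°):
Solar declination: sin δ = sin ε · sin L_s = sin 23.44° × sin 146.5° = 0.21955, so δ = +12.683°.
cos h₀ = −tan(+7.7°) tan(+12.683°) = -0.0304, h₀ = 1.6012 rad.
Bracket: h₀ sin ϕ sin δ + cos ϕ cos δ sin h₀ = 1.6012×0.13399×0.21955 + 0.99098×0.97560×0.99954 = 0.047103 + 0.966355 = 1.013458.
Q̄ = (S_0/π) × [bracket] = (1361/π) × 1.013458 = 439.05 W/m².
Ratio Q̄_A / Q̄_B = 319.34 / 439.05 = 0.7273.

Q̄_A / Q̄_B ≈ 0.727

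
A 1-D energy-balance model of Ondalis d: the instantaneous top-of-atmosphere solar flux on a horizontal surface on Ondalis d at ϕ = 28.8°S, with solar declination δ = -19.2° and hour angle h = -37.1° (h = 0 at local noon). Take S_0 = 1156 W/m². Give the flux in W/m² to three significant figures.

946 W/m²

cos θ_z = sin ϕ sin δ + cos ϕ cos δ cos h = 0.158433 + 0.660051 = 0.818484.
Flux = S_0 · cos θ_z = 1156 × 0.818484 = 946.2 W/m².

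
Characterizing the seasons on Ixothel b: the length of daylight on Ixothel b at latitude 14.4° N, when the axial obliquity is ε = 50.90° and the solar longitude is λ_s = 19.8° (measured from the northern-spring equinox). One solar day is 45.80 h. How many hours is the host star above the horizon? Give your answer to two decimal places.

Solar declination: sin δ = sin ε · sin λ_s = sin 50.90° × sin 19.8° = 0.26288, so δ = +15.241°.
cos H₀ = −tan φ · tan δ = −tan(+14.4°) × tan(+15.241°) = -0.0700, so H₀ = 1.6408 rad = 94.01°.
Daylight = 2H₀/(2π) × 45.80 h = (1.6408/π) × 45.80 = 23.92 h.

23.92 h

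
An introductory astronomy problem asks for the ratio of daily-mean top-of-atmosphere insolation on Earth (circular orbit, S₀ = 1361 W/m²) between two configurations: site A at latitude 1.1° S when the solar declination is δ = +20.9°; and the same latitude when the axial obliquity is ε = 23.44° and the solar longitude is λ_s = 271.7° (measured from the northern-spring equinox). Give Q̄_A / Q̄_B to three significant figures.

Q̄_A / Q̄_B ≈ 0.993

— Configuration A (φ=-1.1°):
cos H₀ = −tan(-1.1°) tan(+20.900°) = 0.0073, H₀ = 1.5635 rad.
Bracket: H₀ sin φ sin δ + cos φ cos δ sin H₀ = 1.5635×-0.01920×0.35674 + 0.99982×0.93420×0.99997 = -0.010709 + 0.934004 = 0.923295.
Q̄ = (S₀/π) × [bracket] = (1361/π) × 0.923295 = 399.99 W/m².
— Configuration B (φ=-1.1°):
Solar declination: sin δ = sin ε · sin λ_s = sin 23.44° × sin 271.7° = -0.39761, so δ = -23.429°.
cos H₀ = −tan(-1.1°) tan(-23.429°) = -0.0083, H₀ = 1.5791 rad.
Bracket: H₀ sin φ sin δ + cos φ cos δ sin H₀ = 1.5791×-0.01920×-0.39761 + 0.99982×0.91755×0.99997 = 0.012055 + 0.917357 = 0.929412.
Q̄ = (S₀/π) × [bracket] = (1361/π) × 0.929412 = 402.64 W/m².
Ratio Q̄_A / Q̄_B = 399.99 / 402.64 = 0.9934.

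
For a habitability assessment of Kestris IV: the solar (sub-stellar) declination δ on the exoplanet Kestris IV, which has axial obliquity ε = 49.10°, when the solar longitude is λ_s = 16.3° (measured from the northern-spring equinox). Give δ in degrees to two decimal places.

sin δ = sin ε · sin λ_s = sin 49.10° × sin 16.3° = 0.212143.
δ = arcsin(0.212143) = +12.25°.

δ = +12.25°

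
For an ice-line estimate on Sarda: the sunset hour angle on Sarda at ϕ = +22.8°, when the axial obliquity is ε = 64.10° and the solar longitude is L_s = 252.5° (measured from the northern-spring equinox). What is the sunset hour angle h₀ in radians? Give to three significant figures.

Solar declination: sin δ = sin ε · sin L_s = sin 64.10° × sin 252.5° = -0.85792, so δ = -59.084°.
cos h₀ = −tan ϕ · tan δ = −tan(+22.8°) × tan(-59.084°) = 0.7019, so h₀ = 0.7927 rad = 45.42°.

h₀ = 0.793 rad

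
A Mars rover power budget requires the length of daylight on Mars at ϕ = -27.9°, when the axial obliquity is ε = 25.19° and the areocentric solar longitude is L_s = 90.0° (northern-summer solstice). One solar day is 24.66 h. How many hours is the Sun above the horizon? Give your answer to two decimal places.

10.35 h

sin δ = sin 25.19° × sin 90.0° = 0.42562, so δ = +25.190°.
cos h₀ = −tan ϕ · tan δ = −tan(-27.9°) × tan(+25.190°) = 0.2490, so h₀ = 1.3191 rad = 75.58°.
Daylight = 2h₀/(2π) × 24.66 h = (1.3191/π) × 24.66 = 10.35 h.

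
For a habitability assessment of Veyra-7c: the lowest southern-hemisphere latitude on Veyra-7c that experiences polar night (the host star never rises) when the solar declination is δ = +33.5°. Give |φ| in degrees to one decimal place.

|φ| = 56.5°

Polar night requires cos H₀ = −tan φ tan δ ≥ 1, i.e. tan φ tan δ ≤ −1.
The boundary is |tan φ| · |tan δ| = 1, so |φ| = 90° − |δ| = 90° − 33.5° = 56.5° in the southern hemisphere.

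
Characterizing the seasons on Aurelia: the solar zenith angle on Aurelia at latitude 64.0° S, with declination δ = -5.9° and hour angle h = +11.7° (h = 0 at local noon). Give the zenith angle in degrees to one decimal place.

θ_z = 58.7°

cos θ_z = sin ϕ sin δ + cos ϕ cos δ cos h = 0.092389 + 0.426989 = 0.519378.
θ_z = arccos(0.519378) = 58.7°.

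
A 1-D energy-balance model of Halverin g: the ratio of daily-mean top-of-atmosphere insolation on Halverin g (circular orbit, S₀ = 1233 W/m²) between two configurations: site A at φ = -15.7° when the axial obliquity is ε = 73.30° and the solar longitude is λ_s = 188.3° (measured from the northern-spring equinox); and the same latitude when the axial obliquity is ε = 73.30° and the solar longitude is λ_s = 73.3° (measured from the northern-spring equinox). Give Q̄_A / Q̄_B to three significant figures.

Q̄_A / Q̄_B ≈ 13.2

— Configuration A (φ=-15.7°):
Solar declination: sin δ = sin ε · sin λ_s = sin 73.30° × sin 188.3° = -0.13827, so δ = -7.948°.
cos H₀ = −tan(-15.7°) tan(-7.948°) = -0.0392, H₀ = 1.6100 rad.
Bracket: H₀ sin φ sin δ + cos φ cos δ sin H₀ = 1.6100×-0.27060×-0.13827 + 0.96269×0.99039×0.99923 = 0.060240 + 0.952704 = 1.012944.
Q̄ = (S₀/π) × [bracket] = (1233/π) × 1.012944 = 397.56 W/m².
— Configuration B (φ=-15.7°):
Solar declination: sin δ = sin ε · sin λ_s = sin 73.30° × sin 73.3° = 0.91742, so δ = +66.552°.
cos H₀ = −tan(-15.7°) tan(+66.552°) = 0.6481, H₀ = 0.8657 rad.
Bracket: H₀ sin φ sin δ + cos φ cos δ sin H₀ = 0.8657×-0.27060×0.91742 + 0.96269×0.39791×0.76158 = -0.214913 + 0.291734 = 0.076821.
Q̄ = (S₀/π) × [bracket] = (1233/π) × 0.076821 = 30.150 W/m².
Ratio Q̄_A / Q̄_B = 397.56 / 30.150 = 13.19.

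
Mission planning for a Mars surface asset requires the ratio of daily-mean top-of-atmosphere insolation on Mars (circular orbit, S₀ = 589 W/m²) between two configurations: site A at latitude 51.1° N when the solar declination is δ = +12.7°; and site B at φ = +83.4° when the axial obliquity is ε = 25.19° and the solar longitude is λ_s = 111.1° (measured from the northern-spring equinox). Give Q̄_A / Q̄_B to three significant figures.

— Configuration A (φ=+51.1°):
cos H₀ = −tan(+51.1°) tan(+12.700°) = -0.2793, H₀ = 1.8539 rad.
Bracket: H₀ sin φ sin δ + cos φ cos δ sin H₀ = 1.8539×0.77824×0.21985 + 0.62796×0.97553×0.96021 = 0.317195 + 0.588219 = 0.905414.
Q̄ = (S₀/π) × [bracket] = (589/π) × 0.905414 = 169.75 W/m².
— Configuration B (φ=+83.4°):
Solar declination: sin δ = sin ε · sin λ_s = sin 25.19° × sin 111.1° = 0.39708, so δ = +23.396°.
cos H₀ = −tan(+83.4°) tan(+23.396°) = -3.7393 ≤ −1 ⇒ polar day, H₀ = π.
Bracket: H₀ sin φ sin δ + cos φ cos δ sin H₀ = 3.1416×0.99337×0.39708 + 0.11494×0.91778×0.00000 = 1.239196 + 0.000000 = 1.239196.
Q̄ = (S₀/π) × [bracket] = (589/π) × 1.239196 = 232.33 W/m².
Ratio Q̄_A / Q̄_B = 169.75 / 232.33 = 0.7306.

Q̄_A / Q̄_B ≈ 0.731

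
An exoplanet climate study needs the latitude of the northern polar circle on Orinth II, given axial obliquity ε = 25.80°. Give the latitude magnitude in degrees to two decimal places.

The polar circle is the lowest latitude that experiences at least one full rotation of continuous daylight at the northern-summer solstice; it lies at |φ| = 90° − ε = 90° − 25.80° = 64.20°.

64.20°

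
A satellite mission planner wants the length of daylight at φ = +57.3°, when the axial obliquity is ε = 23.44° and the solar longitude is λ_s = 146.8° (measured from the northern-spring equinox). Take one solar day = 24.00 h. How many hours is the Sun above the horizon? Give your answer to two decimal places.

Solar declination: sin δ = sin ε · sin λ_s = sin 23.44° × sin 146.8° = 0.21781, so δ = +12.581°.
cos H₀ = −tan φ · tan δ = −tan(+57.3°) × tan(+12.581°) = -0.3476, so H₀ = 1.9258 rad = 110.34°.
Daylight = 2H₀/(2π) × 24.00 h = (1.9258/π) × 24.00 = 14.71 h.

14.71 h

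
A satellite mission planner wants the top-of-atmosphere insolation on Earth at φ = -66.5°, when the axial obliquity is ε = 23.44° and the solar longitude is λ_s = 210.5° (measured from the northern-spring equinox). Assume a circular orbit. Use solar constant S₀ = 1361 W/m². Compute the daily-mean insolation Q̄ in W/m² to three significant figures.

Solar declination: sin δ = sin ε · sin λ_s = sin 23.44° × sin 210.5° = -0.20189, so δ = -11.648°.
cos H₀ = −tan(-66.5°) tan(-11.648°) = -0.4741, H₀ = 2.0647 rad.
Bracket: H₀ sin φ sin δ + cos φ cos δ sin H₀ = 2.0647×-0.91706×-0.20189 + 0.39875×0.97941×0.88048 = 0.382269 + 0.343862 = 0.726131.
Q̄ = (S₀/π) × [bracket] = (1361/π) × 0.726131 = 314.6 W/m².

Q̄ ≈ 315 W/m²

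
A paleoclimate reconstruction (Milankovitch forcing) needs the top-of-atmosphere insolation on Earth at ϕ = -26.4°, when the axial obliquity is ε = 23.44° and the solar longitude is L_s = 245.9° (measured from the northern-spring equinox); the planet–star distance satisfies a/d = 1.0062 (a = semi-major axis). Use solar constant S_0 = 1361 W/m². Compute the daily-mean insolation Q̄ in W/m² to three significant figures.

Solar declination: sin δ = sin ε · sin L_s = sin 23.44° × sin 245.9° = -0.36311, so δ = -21.292°.
cos h₀ = −tan(-26.4°) tan(-21.292°) = -0.1935, h₀ = 1.7655 rad.
Bracket: h₀ sin ϕ sin δ + cos ϕ cos δ sin h₀ = 1.7655×-0.44464×-0.36311 + 0.89571×0.93174×0.98111 = 0.285046 + 0.818804 = 1.103850.
Inverse-square distance factor (a/d)² = 1.0062² = 1.012438.
Q̄ = (S_0/π) × 1.012438 × [bracket] = (1361/π) × 1.012438 × 1.103850 = 484.2 W/m².

Q̄ ≈ 484 W/m²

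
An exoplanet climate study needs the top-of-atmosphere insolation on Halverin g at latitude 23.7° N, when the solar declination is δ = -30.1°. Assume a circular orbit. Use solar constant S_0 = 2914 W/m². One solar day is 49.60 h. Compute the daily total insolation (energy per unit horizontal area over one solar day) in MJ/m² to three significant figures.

cos h₀ = −tan(+23.7°) tan(-30.100°) = 0.2545, h₀ = 1.3135 rad.
Bracket: h₀ sin ϕ sin δ + cos ϕ cos δ sin h₀ = 1.3135×0.40195×-0.50151 + 0.91566×0.86515×0.96708 = -0.264778 + 0.766105 = 0.501327.
Q̄ = (S_0/π) × [bracket] = (2914/π) × 0.501327 = 465.01 W/m².
Daily total = Q̄ × 49.60 h × 3600 s/h = 465.01 × 49.60 × 3600 / 10⁶ = 83.03 MJ/m².

83.0 MJ/m²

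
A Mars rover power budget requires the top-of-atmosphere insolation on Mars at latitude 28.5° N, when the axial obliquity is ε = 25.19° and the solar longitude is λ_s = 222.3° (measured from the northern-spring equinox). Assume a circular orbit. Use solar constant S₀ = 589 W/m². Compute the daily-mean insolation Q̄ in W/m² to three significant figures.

Solar declination: sin δ = sin ε · sin λ_s = sin 25.19° × sin 222.3° = -0.28645, so δ = -16.645°.
cos H₀ = −tan(+28.5°) tan(-16.645°) = 0.1623, H₀ = 1.4077 rad.
Bracket: H₀ sin φ sin δ + cos φ cos δ sin H₀ = 1.4077×0.47716×-0.28645 + 0.87882×0.95810×0.98674 = -0.192408 + 0.830833 = 0.638425.
Q̄ = (S₀/π) × [bracket] = (589/π) × 0.638425 = 119.7 W/m².

Q̄ ≈ 120 W/m²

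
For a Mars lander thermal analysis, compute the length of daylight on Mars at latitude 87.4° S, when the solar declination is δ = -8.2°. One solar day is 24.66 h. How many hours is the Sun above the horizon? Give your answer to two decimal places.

Sunrise equation: cos H₀ = −tan φ · tan δ = -3.1734 ≤ −1, so the Sun never sets (polar day) and H₀ = π.
Daylight = 2H₀/(2π) × 24.66 h = (3.1416/π) × 24.66 = 24.66 h.

24.66 h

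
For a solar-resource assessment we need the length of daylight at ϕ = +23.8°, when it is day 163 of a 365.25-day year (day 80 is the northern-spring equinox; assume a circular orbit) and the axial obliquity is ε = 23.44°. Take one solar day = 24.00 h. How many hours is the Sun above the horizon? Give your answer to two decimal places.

13.45 h

Solar longitude: L_s = 360° × (163 − 80)/365.25 = 81.807°.
sin δ = sin 23.44° × sin 81.807° = 0.39373, so δ = +23.187°.
cos h₀ = −tan ϕ · tan δ = −tan(+23.8°) × tan(+23.187°) = -0.1889, so h₀ = 1.7609 rad = 100.89°.
Daylight = 2h₀/(2π) × 24.00 h = (1.7609/π) × 24.00 = 13.45 h.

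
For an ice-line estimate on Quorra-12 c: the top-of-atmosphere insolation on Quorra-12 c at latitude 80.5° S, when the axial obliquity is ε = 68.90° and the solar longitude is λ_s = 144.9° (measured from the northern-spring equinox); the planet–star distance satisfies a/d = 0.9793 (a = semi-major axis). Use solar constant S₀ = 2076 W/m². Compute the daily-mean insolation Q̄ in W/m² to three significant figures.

Q̄ ≈ 0.00 W/m²

Solar declination: sin δ = sin ε · sin λ_s = sin 68.90° × sin 144.9° = 0.53645, so δ = +32.443°.
cos H₀ = −tan(-80.5°) tan(+32.443°) = 3.7986 ≥ 1 ⇒ polar night, H₀ = 0 and Q̄ = 0.
Inverse-square distance factor (a/d)² = 0.9793² = 0.959028.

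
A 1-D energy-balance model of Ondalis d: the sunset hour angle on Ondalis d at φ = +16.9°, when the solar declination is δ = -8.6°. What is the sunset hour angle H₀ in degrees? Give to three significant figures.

H₀ = 87.4°

cos H₀ = −tan φ · tan δ = −tan(+16.9°) × tan(-8.600°) = 0.0459, so H₀ = 1.5248 rad = 87.37°.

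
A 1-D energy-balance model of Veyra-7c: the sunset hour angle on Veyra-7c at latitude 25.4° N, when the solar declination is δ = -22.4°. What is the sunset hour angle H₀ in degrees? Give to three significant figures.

cos H₀ = −tan φ · tan δ = −tan(+25.4°) × tan(-22.400°) = 0.1957, so H₀ = 1.3738 rad = 78.71°.

H₀ = 78.7°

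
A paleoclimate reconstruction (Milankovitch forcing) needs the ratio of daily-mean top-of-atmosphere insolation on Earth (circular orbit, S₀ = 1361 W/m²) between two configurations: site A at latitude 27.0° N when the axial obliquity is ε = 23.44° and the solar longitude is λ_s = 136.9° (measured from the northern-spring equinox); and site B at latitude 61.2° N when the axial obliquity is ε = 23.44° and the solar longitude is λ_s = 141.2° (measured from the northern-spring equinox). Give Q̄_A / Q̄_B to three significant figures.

— Configuration A (φ=+27.0°):
Solar declination: sin δ = sin ε · sin λ_s = sin 23.44° × sin 136.9° = 0.27180, so δ = +15.771°.
cos H₀ = −tan(+27.0°) tan(+15.771°) = -0.1439, H₀ = 1.7152 rad.
Bracket: H₀ sin φ sin δ + cos φ cos δ sin H₀ = 1.7152×0.45399×0.27180 + 0.89101×0.96235×0.98959 = 0.211646 + 0.848537 = 1.060183.
Q̄ = (S₀/π) × [bracket] = (1361/π) × 1.060183 = 459.29 W/m².
— Configuration B (φ=+61.2°):
Solar declination: sin δ = sin ε · sin λ_s = sin 23.44° × sin 141.2° = 0.24926, so δ = +14.433°.
cos H₀ = −tan(+61.2°) tan(+14.433°) = -0.4682, H₀ = 2.0580 rad.
Bracket: H₀ sin φ sin δ + cos φ cos δ sin H₀ = 2.0580×0.87631×0.24926 + 0.48175×0.96844×0.88364 = 0.449527 + 0.412259 = 0.861786.
Q̄ = (S₀/π) × [bracket] = (1361/π) × 0.861786 = 373.34 W/m².
Ratio Q̄_A / Q̄_B = 459.29 / 373.34 = 1.230.

Q̄_A / Q̄_B ≈ 1.23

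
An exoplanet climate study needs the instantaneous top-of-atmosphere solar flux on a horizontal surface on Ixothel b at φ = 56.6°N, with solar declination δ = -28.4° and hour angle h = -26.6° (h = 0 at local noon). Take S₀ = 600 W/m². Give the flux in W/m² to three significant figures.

cos θ_z = sin φ sin δ + cos φ cos δ cos h = -0.397074 + 0.432976 = 0.035902.
Flux = S₀ · cos θ_z = 600 × 0.035902 = 21.54 W/m².

21.5 W/m²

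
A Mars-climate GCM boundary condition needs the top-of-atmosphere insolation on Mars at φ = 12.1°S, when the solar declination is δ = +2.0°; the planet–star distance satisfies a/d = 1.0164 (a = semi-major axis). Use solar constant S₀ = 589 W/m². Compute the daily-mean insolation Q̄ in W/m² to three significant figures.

Q̄ ≈ 187 W/m²

cos H₀ = −tan(-12.1°) tan(+2.000°) = 0.0075, H₀ = 1.5633 rad.
Bracket: H₀ sin φ sin δ + cos φ cos δ sin H₀ = 1.5633×-0.20962×0.03490 + 0.97778×0.99939×0.99997 = -0.011437 + 0.977154 = 0.965717.
Inverse-square distance factor (a/d)² = 1.0164² = 1.033069.
Q̄ = (S₀/π) × 1.033069 × [bracket] = (589/π) × 1.033069 × 0.965717 = 187.0 W/m².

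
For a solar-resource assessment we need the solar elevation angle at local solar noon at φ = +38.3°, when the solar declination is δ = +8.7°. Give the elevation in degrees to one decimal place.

60.4°

At local noon the hour angle is zero, so the zenith angle equals |φ − δ| = |+38.3° − (+8.700°)| = 29.600°.
Elevation = 90° − 29.600° = 60.4°.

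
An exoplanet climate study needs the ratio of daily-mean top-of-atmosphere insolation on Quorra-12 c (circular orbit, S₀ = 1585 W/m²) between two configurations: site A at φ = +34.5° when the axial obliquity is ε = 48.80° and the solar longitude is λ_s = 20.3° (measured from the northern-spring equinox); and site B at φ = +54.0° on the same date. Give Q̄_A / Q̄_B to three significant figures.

Q̄_A / Q̄_B ≈ 1.11

— Configuration A (φ=+34.5°):
Solar declination: sin δ = sin ε · sin λ_s = sin 48.80° × sin 20.3° = 0.26104, so δ = +15.132°.
cos H₀ = −tan(+34.5°) tan(+15.132°) = -0.1859, H₀ = 1.7577 rad.
Bracket: H₀ sin φ sin δ + cos φ cos δ sin H₀ = 1.7577×0.56641×0.26104 + 0.82413×0.96533×0.98258 = 0.259886 + 0.781699 = 1.041585.
Q̄ = (S₀/π) × [bracket] = (1585/π) × 1.041585 = 525.50 W/m².
— Configuration B (φ=+54.0°):
cos H₀ = −tan(+54.0°) tan(+15.132°) = -0.3722, H₀ = 1.9522 rad.
Bracket: H₀ sin φ sin δ + cos φ cos δ sin H₀ = 1.9522×0.80902×0.26104 + 0.58779×0.96533×0.92815 = 0.412278 + 0.526643 = 0.938921.
Q̄ = (S₀/π) × [bracket] = (1585/π) × 0.938921 = 473.71 W/m².
Ratio Q̄_A / Q̄_B = 525.50 / 473.71 = 1.109.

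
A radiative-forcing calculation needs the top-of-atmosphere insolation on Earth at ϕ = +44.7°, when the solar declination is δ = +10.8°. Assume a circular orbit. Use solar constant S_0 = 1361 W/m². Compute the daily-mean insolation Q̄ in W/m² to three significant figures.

cos h₀ = −tan(+44.7°) tan(+10.800°) = -0.1888, h₀ = 1.7607 rad.
Bracket: h₀ sin ϕ sin δ + cos ϕ cos δ sin h₀ = 1.7607×0.70339×0.18738 + 0.71080×0.98229×0.98202 = 0.232062 + 0.685658 = 0.917720.
Q̄ = (S_0/π) × [bracket] = (1361/π) × 0.917720 = 397.6 W/m².

Q̄ ≈ 398 W/m²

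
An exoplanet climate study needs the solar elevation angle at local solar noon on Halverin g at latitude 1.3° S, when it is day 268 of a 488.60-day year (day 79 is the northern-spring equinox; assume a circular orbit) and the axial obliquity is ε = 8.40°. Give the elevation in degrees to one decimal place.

83.2°

Solar longitude: λ_s = 360° × (268 − 79)/488.60 = 139.255°.
sin δ = sin 8.40° × sin 139.255° = 0.09535, so δ = +5.471°.
At local noon the hour angle is zero, so the zenith angle equals |φ − δ| = |-1.3° − (+5.471°)| = 6.771°.
Elevation = 90° − 6.771° = 83.2°.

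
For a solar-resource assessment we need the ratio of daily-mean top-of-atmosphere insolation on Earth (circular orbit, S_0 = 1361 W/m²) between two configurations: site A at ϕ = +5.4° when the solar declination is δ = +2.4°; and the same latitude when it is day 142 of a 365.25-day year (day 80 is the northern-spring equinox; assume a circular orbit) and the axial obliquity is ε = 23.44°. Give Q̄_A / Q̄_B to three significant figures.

— Configuration A (ϕ=+5.4°):
cos h₀ = −tan(+5.4°) tan(+2.400°) = -0.0040, h₀ = 1.5748 rad.
Bracket: h₀ sin ϕ sin δ + cos ϕ cos δ sin h₀ = 1.5748×0.09411×0.04188 + 0.99556×0.99912×0.99999 = 0.006207 + 0.994674 = 1.000881.
Q̄ = (S_0/π) × [bracket] = (1361/π) × 1.000881 = 433.60 W/m².
— Configuration B (ϕ=+5.4°):
Solar longitude: L_s = 360° × (142 − 80)/365.25 = 61.109°.
sin δ = sin 23.44° × sin 61.109° = 0.34828, so δ = +20.382°.
cos h₀ = −tan(+5.4°) tan(+20.382°) = -0.0351, h₀ = 1.6059 rad.
Bracket: h₀ sin ϕ sin δ + cos ϕ cos δ sin h₀ = 1.6059×0.09411×0.34828 + 0.99556×0.93739×0.99938 = 0.052636 + 0.932649 = 0.985285.
Q̄ = (S_0/π) × [bracket] = (1361/π) × 0.985285 = 426.84 W/m².
Ratio Q̄_A / Q̄_B = 433.60 / 426.84 = 1.016.

Q̄_A / Q̄_B ≈ 1.02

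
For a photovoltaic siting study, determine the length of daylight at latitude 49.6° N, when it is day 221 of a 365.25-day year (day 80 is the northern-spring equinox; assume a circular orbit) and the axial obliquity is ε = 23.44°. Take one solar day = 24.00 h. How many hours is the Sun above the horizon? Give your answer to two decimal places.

14.47 h

Solar longitude: λ_s = 360° × (221 − 80)/365.25 = 138.973°.
sin δ = sin 23.44° × sin 138.973° = 0.26111, so δ = +15.136°.
cos H₀ = −tan φ · tan δ = −tan(+49.6°) × tan(+15.136°) = -0.3178, so H₀ = 1.8942 rad = 108.53°.
Daylight = 2H₀/(2π) × 24.00 h = (1.8942/π) × 24.00 = 14.47 h.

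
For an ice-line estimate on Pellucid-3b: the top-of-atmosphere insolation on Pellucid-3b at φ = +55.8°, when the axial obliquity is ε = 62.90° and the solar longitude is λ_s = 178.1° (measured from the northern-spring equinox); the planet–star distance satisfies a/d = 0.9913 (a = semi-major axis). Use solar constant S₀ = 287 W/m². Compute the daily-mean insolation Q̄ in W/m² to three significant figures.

Q̄ ≈ 53.9 W/m²

Solar declination: sin δ = sin ε · sin λ_s = sin 62.90° × sin 178.1° = 0.02952, so δ = +1.691°.
cos H₀ = −tan(+55.8°) tan(+1.691°) = -0.0434, H₀ = 1.6143 rad.
Bracket: H₀ sin φ sin δ + cos φ cos δ sin H₀ = 1.6143×0.82708×0.02952 + 0.56208×0.99956×0.99906 = 0.039414 + 0.561305 = 0.600719.
Inverse-square distance factor (a/d)² = 0.9913² = 0.982676.
Q̄ = (S₀/π) × 0.982676 × [bracket] = (287/π) × 0.982676 × 0.600719 = 53.93 W/m².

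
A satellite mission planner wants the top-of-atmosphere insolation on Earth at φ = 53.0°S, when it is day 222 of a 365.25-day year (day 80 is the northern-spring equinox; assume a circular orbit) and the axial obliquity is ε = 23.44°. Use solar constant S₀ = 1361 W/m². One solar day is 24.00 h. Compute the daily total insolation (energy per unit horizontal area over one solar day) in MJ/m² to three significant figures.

11.1 MJ/m²

Solar longitude: λ_s = 360° × (222 − 80)/365.25 = 139.959°.
sin δ = sin 23.44° × sin 139.959° = 0.25591, so δ = +14.828°.
cos H₀ = −tan(-53.0°) tan(+14.828°) = 0.3513, H₀ = 1.2118 rad.
Bracket: H₀ sin φ sin δ + cos φ cos δ sin H₀ = 1.2118×-0.79864×0.25591 + 0.60182×0.96670×0.93626 = -0.247668 + 0.544697 = 0.297029.
Q̄ = (S₀/π) × [bracket] = (1361/π) × 0.297029 = 128.68 W/m².
Daily total = Q̄ × 24.00 h × 3600 s/h = 128.68 × 24.00 × 3600 / 10⁶ = 11.12 MJ/m².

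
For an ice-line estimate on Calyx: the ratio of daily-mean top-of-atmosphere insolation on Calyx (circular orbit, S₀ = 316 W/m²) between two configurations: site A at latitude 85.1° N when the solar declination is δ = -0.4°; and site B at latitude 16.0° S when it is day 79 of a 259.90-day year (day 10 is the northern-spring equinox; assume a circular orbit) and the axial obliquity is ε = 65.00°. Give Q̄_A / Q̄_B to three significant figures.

— Configuration A (φ=+85.1°):
cos H₀ = −tan(+85.1°) tan(-0.400°) = 0.0814, H₀ = 1.4893 rad.
Bracket: H₀ sin φ sin δ + cos φ cos δ sin H₀ = 1.4893×0.99635×-0.00698 + 0.08542×0.99998×0.99668 = -0.010357 + 0.085135 = 0.074778.
Q̄ = (S₀/π) × [bracket] = (316/π) × 0.074778 = 7.5216 W/m².
— Configuration B (φ=-16.0°):
Solar longitude: λ_s = 360° × (79 − 10)/259.90 = 95.575°.
sin δ = sin 65.00° × sin 95.575° = 0.90202, so δ = +64.425°.
cos H₀ = −tan(-16.0°) tan(+64.425°) = 0.5992, H₀ = 0.9284 rad.
Bracket: H₀ sin φ sin δ + cos φ cos δ sin H₀ = 0.9284×-0.27564×0.90202 + 0.96126×0.43169×0.80063 = -0.230831 + 0.332234 = 0.101403.
Q̄ = (S₀/π) × [bracket] = (316/π) × 0.101403 = 10.200 W/m².
Ratio Q̄_A / Q̄_B = 7.5216 / 10.200 = 0.7374.

Q̄_A / Q̄_B ≈ 0.737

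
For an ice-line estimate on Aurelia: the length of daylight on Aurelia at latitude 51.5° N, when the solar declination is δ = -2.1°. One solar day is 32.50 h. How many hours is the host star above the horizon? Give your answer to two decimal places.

cos H₀ = −tan φ · tan δ = −tan(+51.5°) × tan(-2.100°) = 0.0461, so H₀ = 1.5247 rad = 87.36°.
Daylight = 2H₀/(2π) × 32.50 h = (1.5247/π) × 32.50 = 15.77 h.

15.77 h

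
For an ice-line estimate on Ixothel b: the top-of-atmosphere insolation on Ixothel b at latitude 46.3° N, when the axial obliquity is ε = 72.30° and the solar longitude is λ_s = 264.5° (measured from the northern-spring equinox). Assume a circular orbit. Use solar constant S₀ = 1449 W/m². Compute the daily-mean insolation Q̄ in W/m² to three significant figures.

Q̄ ≈ 0.00 W/m²

Solar declination: sin δ = sin ε · sin λ_s = sin 72.30° × sin 264.5° = -0.94828, so δ = -71.491°.
cos H₀ = −tan(+46.3°) tan(-71.491°) = 3.1259 ≥ 1 ⇒ polar night, H₀ = 0 and Q̄ = 0.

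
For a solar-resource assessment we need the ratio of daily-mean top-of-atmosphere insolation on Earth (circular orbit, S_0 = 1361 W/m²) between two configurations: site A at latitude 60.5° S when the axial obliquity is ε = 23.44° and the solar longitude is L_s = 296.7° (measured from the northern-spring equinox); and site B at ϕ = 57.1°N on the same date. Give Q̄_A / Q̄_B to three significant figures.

Q̄_A / Q̄_B ≈ 8.14

— Configuration A (ϕ=-60.5°):
Solar declination: sin δ = sin ε · sin L_s = sin 23.44° × sin 296.7° = -0.35537, so δ = -20.816°.
cos h₀ = −tan(-60.5°) tan(-20.816°) = -0.6720, h₀ = 2.3077 rad.
Bracket: h₀ sin ϕ sin δ + cos ϕ cos δ sin h₀ = 2.3077×-0.87036×-0.35537 + 0.49242×0.93472×0.74057 = 0.713771 + 0.340866 = 1.054637.
Q̄ = (S_0/π) × [bracket] = (1361/π) × 1.054637 = 456.89 W/m².
— Configuration B (ϕ=+57.1°):
cos h₀ = −tan(+57.1°) tan(-20.816°) = 0.5877, h₀ = 0.9426 rad.
Bracket: h₀ sin ϕ sin δ + cos ϕ cos δ sin h₀ = 0.9426×0.83962×-0.35537 + 0.54317×0.93472×0.80909 = -0.281249 + 0.410785 = 0.129536.
Q̄ = (S_0/π) × [bracket] = (1361/π) × 0.129536 = 56.118 W/m².
Ratio Q̄_A / Q̄_B = 456.89 / 56.118 = 8.142.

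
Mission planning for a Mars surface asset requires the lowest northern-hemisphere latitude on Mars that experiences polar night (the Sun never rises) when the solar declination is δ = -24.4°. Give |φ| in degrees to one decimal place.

|φ| = 65.6°

Polar night requires cos H₀ = −tan φ tan δ ≥ 1, i.e. tan φ tan δ ≤ −1.
The boundary is |tan φ| · |tan δ| = 1, so |φ| = 90° − |δ| = 90° − 24.4° = 65.6° in the northern hemisphere.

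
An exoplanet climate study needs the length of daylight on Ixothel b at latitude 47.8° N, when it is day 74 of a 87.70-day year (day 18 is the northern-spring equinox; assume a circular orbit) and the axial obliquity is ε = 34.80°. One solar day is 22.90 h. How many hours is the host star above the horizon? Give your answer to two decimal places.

7.34 h

Solar longitude: L_s = 360° × (74 − 18)/87.70 = 229.875°.
sin δ = sin 34.80° × sin 229.875° = -0.43639, so δ = -25.874°.
cos h₀ = −tan ϕ · tan δ = −tan(+47.8°) × tan(-25.874°) = 0.5349, so h₀ = 1.0064 rad = 57.66°.
Daylight = 2h₀/(2π) × 22.90 h = (1.0064/π) × 22.90 = 7.34 h.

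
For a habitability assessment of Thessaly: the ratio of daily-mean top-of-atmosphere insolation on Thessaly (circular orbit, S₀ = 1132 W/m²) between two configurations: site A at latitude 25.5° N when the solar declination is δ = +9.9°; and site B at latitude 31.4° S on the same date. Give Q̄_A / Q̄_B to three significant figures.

— Configuration A (φ=+25.5°):
cos H₀ = −tan(+25.5°) tan(+9.900°) = -0.0832, H₀ = 1.6541 rad.
Bracket: H₀ sin φ sin δ + cos φ cos δ sin H₀ = 1.6541×0.43051×0.17193 + 0.90259×0.98511×0.99653 = 0.122432 + 0.886065 = 1.008497.
Q̄ = (S₀/π) × [bracket] = (1132/π) × 1.008497 = 363.39 W/m².
— Configuration B (φ=-31.4°):
cos H₀ = −tan(-31.4°) tan(+9.900°) = 0.1065, H₀ = 1.4641 rad.
Bracket: H₀ sin φ sin δ + cos φ cos δ sin H₀ = 1.4641×-0.52101×0.17193 + 0.85355×0.98511×0.99431 = -0.131150 + 0.836056 = 0.704906.
Q̄ = (S₀/π) × [bracket] = (1132/π) × 0.704906 = 254.00 W/m².
Ratio Q̄_A / Q̄_B = 363.39 / 254.00 = 1.431.

Q̄_A / Q̄_B ≈ 1.43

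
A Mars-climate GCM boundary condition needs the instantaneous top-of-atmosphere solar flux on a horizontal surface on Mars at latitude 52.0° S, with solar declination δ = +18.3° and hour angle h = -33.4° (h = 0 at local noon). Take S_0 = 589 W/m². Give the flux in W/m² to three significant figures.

142 W/m²

cos θ_z = sin ϕ sin δ + cos ϕ cos δ cos h = -0.247429 + 0.487989 = 0.240560.
Flux = S_0 · cos θ_z = 589 × 0.240560 = 141.7 W/m².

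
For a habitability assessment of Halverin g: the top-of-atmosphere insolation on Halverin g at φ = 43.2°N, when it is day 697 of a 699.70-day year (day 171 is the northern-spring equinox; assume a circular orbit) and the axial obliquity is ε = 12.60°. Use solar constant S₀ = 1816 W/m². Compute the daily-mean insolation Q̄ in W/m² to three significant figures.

Q̄ ≈ 285 W/m²

Solar longitude: λ_s = 360° × (697 − 171)/699.70 = 270.630°.
sin δ = sin 12.60° × sin 270.630° = -0.21813, so δ = -12.599°.
cos H₀ = −tan(+43.2°) tan(-12.599°) = 0.2099, H₀ = 1.3593 rad.
Bracket: H₀ sin φ sin δ + cos φ cos δ sin H₀ = 1.3593×0.68455×-0.21813 + 0.72897×0.97592×0.97772 = -0.202972 + 0.695566 = 0.492594.
Q̄ = (S₀/π) × [bracket] = (1816/π) × 0.492594 = 284.7 W/m².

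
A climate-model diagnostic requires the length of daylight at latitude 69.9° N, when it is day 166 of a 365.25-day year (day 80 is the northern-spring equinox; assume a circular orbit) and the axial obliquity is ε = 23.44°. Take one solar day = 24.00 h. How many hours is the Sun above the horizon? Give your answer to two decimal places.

Solar longitude: λ_s = 360° × (166 − 80)/365.25 = 84.764°.
sin δ = sin 23.44° × sin 84.764° = 0.39613, so δ = +23.336°.
Sunrise equation: cos H₀ = −tan φ · tan δ = -1.1789 ≤ −1, so the Sun never sets (polar day) and H₀ = π.
Daylight = 2H₀/(2π) × 24.00 h = (3.1416/π) × 24.00 = 24.00 h.

24.00 h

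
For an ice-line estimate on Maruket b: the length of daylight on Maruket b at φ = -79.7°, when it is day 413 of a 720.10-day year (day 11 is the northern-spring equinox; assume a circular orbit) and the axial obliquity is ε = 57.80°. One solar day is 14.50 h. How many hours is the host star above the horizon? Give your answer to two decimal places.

Solar longitude: λ_s = 360° × (413 − 11)/720.10 = 200.972°.
sin δ = sin 57.80° × sin 200.972° = -0.30286, so δ = -17.630°.
Sunrise equation: cos H₀ = −tan φ · tan δ = -1.7487 ≤ −1, so the host star never sets (polar day) and H₀ = π.
Daylight = 2H₀/(2π) × 14.50 h = (3.1416/π) × 14.50 = 14.50 h.

14.50 h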